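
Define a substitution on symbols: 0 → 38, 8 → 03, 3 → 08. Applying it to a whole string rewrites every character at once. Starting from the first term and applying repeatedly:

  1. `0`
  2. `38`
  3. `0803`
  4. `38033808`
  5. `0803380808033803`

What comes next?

Applying the rule to each of the 16 symbols of 0803380808033803 gives the pieces 38 03 38 08 08 03 38 03 38 03 38 08 08 03 38 08, which concatenate to the answer.

38033808080338033803380808033808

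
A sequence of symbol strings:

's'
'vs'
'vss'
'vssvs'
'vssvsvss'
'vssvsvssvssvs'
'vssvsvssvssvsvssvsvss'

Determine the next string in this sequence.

vssvsvssvssvsvssvsvssvssvsvssvssvs

From term 3 onward, concatenate the last term with the second-to-last: vs·s = vss, vss·vs = vssvs, …
So term 8 is vssvsvssvssvsvssvsvss·vssvsvssvssvs.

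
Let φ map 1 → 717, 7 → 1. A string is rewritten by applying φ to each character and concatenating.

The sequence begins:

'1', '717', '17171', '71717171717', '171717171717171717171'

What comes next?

Replace each of the 21 characters of 171717171717171717171 in place — 717 1 717 1 717 1 717 1 717 1 717 1 717 1 717 1 717 1 717 1 717 — and concatenate.

7171717171717171717171717171717171717171717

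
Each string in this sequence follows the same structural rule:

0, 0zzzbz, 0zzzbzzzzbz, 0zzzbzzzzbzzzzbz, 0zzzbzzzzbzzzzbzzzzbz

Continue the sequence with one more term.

The strings grow by a fixed suffix zzzbz each time.
One more step from 0zzzbzzzzbzzzzbzzzzbz gives the answer.

0zzzbzzzzbzzzzbzzzzbzzzzbz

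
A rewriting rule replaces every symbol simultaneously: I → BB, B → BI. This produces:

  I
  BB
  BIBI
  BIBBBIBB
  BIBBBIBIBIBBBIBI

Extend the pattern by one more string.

Replace each of the 16 characters of BIBBBIBIBIBBBIBI in place — BI BB BI BI BI BB BI BB BI BB BI BI BI BB BI BB — and concatenate.

BIBBBIBIBIBBBIBBBIBBBIBIBIBBBIBB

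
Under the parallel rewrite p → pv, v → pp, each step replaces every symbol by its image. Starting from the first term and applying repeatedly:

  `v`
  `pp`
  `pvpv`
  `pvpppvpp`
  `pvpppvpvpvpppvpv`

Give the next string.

Rewriting the 16 symbols of pvpppvpvpvpppvpv one by one yields pv pp pv pv pv pp pv pp pv pp pv pv pv pp pv pp; concatenated:

pvpppvpvpvpppvpppvpppvpvpvpppvpp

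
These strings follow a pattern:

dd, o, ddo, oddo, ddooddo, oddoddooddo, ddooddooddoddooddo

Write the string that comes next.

oddoddooddoddooddooddoddooddo

From term 3 onward, concatenate the second-to-last term with the last: dd·o = ddo, o·ddo = oddo, …
The next term joins oddoddooddo and ddooddooddoddooddo.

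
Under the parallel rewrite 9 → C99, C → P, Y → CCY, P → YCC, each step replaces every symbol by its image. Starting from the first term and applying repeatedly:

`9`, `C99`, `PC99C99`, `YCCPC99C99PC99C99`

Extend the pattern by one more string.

Rewriting the 17 symbols of YCCPC99C99PC99C99 one by one yields CCY P P YCC P C99 C99 P C99 C99 YCC P C99 C99 P C99 C99; concatenated:

CCYPPYCCPC99C99PC99C99YCCPC99C99PC99C99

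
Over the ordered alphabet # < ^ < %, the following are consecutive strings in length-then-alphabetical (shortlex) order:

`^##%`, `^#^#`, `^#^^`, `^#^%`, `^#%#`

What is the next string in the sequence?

Treat ^#%# as a base-3 numeral over the given alphabet and add one, carrying through any trailing %'s.

^#%^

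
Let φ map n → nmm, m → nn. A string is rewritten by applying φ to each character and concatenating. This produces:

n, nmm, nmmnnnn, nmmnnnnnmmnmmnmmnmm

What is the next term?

Replace each of the 19 characters of nmmnnnnnmmnmmnmmnmm in place — nmm nn nn nmm nmm nmm nmm nmm nn nn nmm nn nn nmm nn nn nmm nn nn — and concatenate.

nmmnnnnnmmnmmnmmnmmnmmnnnnnmmnnnnnmmnnnnnmmnnnn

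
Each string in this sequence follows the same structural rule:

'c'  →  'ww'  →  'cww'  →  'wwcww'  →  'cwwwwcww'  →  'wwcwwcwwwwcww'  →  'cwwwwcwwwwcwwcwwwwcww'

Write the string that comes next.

wwcwwcwwwwcwwcwwwwcwwwwcwwcwwwwcww

From term 3 onward, concatenate the second-to-last term with the last: c·ww = cww, ww·cww = wwcww, …
Continuing: wwcwwcwwwwcww · cwwwwcwwwwcwwcwwwwcww gives term 8.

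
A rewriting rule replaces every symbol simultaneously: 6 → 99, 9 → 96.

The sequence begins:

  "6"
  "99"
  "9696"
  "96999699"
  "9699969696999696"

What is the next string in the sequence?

96999696969996999699969696999699

Replace each of the 16 characters of 9699969696999696 in place — 96 99 96 96 96 99 96 99 96 99 96 96 96 99 96 99 — and concatenate.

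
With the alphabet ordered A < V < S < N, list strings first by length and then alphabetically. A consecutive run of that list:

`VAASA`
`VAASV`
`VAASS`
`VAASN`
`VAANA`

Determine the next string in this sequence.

VAANV

Find the rightmost character of VAANA below N, bump it to the next letter, and reset everything to its right to A.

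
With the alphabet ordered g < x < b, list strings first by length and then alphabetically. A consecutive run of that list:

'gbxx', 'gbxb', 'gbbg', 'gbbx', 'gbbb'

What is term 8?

xggb

Continuing the enumeration 3 steps past gbbb: gbbb → xggg → xggx → (answer).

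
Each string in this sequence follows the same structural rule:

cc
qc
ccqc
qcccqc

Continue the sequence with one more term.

ccqcqcccqc

Each term (from the third on) is the two preceding terms concatenated in order: term 3 = cc·qc = ccqc.
So term 5 is ccqc·qcccqc.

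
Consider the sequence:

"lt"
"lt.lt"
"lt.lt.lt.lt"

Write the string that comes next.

Every step duplicates the string with '.' between the halves.
One more doubling of lt.lt.lt.lt gives the answer.

lt.lt.lt.lt.lt.lt.lt.lt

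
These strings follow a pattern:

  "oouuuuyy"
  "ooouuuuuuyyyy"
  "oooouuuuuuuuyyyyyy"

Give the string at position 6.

Reading off run lengths: o runs 2, 3, 4; u runs 4, 6, 8; y runs 2, 4, 6 — each is linear in n, where the shown terms are n = 2, 3, 4.
At n = 7 the blocks have lengths 7, 14, 12.

ooooooouuuuuuuuuuuuuuyyyyyyyyyyyy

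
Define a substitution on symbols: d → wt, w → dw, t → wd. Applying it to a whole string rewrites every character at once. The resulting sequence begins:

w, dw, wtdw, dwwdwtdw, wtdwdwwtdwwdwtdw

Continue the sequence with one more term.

Replace each of the 16 characters of wtdwdwwtdwwdwtdw in place — dw wd wt dw wt dw dw wd wt dw dw wt dw wd wt dw — and concatenate.

dwwdwtdwwtdwdwwdwtdwdwwtdwwdwtdw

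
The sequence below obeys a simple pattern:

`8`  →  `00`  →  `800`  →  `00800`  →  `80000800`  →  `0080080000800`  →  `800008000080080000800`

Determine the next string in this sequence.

0080080000800800008000080080000800

From term 3 onward, concatenate the second-to-last term with the last: 8·00 = 800, 00·800 = 00800, …
So term 8 is 0080080000800·800008000080080000800.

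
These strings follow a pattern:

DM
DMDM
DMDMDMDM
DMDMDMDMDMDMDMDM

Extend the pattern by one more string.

Each string is two copies of the previous one concatenated.
Doubling DMDMDMDMDMDMDMDM:

DMDMDMDMDMDMDMDMDMDMDMDMDMDMDMDM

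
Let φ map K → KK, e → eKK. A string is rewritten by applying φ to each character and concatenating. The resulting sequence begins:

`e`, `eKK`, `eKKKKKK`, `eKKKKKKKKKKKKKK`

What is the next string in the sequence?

φ(eKKKKKKKKKKKKKK) expands symbol-by-symbol to eKK KK KK KK KK KK KK KK KK KK KK KK KK KK KK; joining the 15 pieces gives the next term.

eKKKKKKKKKKKKKKKKKKKKKKKKKKKKKK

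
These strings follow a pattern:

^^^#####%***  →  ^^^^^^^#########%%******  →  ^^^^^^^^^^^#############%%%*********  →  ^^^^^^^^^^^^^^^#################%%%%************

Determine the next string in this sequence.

Term n consists of 4n-1 ^'s, followed by 4n+1 #'s, followed by n %'s, followed by 3n *'s (n = 1, 2, …).
At n = 5 the blocks have lengths 19, 21, 5, 15.

^^^^^^^^^^^^^^^^^^^#####################%%%%%***************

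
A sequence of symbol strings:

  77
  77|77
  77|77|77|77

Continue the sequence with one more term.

s(k+1) = s(k)·|·s(k) — each term doubles the last with '|' between the halves.
Doubling 77|77|77|77 with '|' between the halves:

77|77|77|77|77|77|77|77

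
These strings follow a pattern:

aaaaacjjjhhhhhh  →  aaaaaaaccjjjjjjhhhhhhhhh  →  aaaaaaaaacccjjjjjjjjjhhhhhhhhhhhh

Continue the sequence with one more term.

The n-th term is 2n+3 a's then n c's then 3n j's then 3n+3 h's (n = 1, 2, …).
Setting n = 4 gives 11, 4, 12, 15 characters in each block.

aaaaaaaaaaaccccjjjjjjjjjjjjhhhhhhhhhhhhhhh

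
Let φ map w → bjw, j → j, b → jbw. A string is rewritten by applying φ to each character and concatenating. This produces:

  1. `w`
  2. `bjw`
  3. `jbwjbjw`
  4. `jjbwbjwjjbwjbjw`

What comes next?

jjjbwbjwjbwjbjwjjjbwbjwjjbwjbjw

Applying the rule to each of the 15 symbols of jjbwbjwjjbwjbjw gives the pieces j j jbw bjw jbw j bjw j j jbw bjw j jbw j bjw, which concatenate to the answer.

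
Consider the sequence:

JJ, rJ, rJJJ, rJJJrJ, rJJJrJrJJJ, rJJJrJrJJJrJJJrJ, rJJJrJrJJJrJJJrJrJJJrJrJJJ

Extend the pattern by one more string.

This is a Fibonacci-style word recurrence s(k) = s(k−1)·s(k−2): e.g. rJ·JJ = rJJJ.
Continuing: rJJJrJrJJJrJJJrJrJJJrJrJJJ · rJJJrJrJJJrJJJrJ gives term 8.

rJJJrJrJJJrJJJrJrJJJrJrJJJrJJJrJrJJJrJJJrJ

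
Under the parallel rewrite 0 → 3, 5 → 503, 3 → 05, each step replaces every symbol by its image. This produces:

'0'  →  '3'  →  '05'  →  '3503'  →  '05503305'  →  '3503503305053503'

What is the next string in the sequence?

Replace each of the 16 characters of 3503503305053503 in place — 05 503 3 05 503 3 05 05 3 503 3 503 05 503 3 05 — and concatenate.

05503305503305053503350305503305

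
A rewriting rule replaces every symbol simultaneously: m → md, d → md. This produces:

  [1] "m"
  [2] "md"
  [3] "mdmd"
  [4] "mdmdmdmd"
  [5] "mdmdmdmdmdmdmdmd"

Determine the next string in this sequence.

Replace each of the 16 characters of mdmdmdmdmdmdmdmd in place — md md md md md md md md md md md md md md md md — and concatenate.

mdmdmdmdmdmdmdmdmdmdmdmdmdmdmdmd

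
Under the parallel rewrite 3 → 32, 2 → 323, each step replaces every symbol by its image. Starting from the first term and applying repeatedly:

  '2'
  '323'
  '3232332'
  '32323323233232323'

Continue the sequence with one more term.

32323323233232323323233232323323233232332

Replace each of the 17 characters of 32323323233232323 in place — 32 323 32 323 32 32 323 32 323 32 32 323 32 323 32 323 32 — and concatenate.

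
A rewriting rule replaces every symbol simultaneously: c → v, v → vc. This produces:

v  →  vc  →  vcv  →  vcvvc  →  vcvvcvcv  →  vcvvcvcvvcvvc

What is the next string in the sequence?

vcvvcvcvvcvvcvcvvcvcv

Applying the rule to each of the 13 symbols of vcvvcvcvvcvvc gives the pieces vc v vc vc v vc v vc vc v vc vc v, which concatenate to the answer.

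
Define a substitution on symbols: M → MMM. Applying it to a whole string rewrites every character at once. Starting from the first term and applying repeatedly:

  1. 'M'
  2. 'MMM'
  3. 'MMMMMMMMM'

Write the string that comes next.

MMMMMMMMMMMMMMMMMMMMMMMMMMM

Rewriting each symbol of MMMMMMMMM: M→MMM, M→MMM, M→MMM, M→MMM, M→MMM, M→MMM, M→MMM, M→MMM, M→MMM, which concatenates to MMM MMM MMM MMM MMM MMM MMM MMM MMM.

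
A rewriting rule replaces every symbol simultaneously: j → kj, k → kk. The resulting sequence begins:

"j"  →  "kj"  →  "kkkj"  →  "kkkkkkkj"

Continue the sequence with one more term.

kkkkkkkkkkkkkkkj

Expanding kkkkkkkj: k→kk, k→kk, k→kk, k→kk, k→kk, k→kk, k→kk, j→kj. Concatenated: kk kk kk kk kk kk kk kj.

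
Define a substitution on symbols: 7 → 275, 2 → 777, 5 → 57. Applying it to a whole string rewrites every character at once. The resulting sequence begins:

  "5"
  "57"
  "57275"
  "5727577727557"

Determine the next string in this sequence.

Applying the rule to each of the 13 symbols of 5727577727557 gives the pieces 57 275 777 275 57 275 275 275 777 275 57 57 275, which concatenate to the answer.

57275777275572752752757772755757275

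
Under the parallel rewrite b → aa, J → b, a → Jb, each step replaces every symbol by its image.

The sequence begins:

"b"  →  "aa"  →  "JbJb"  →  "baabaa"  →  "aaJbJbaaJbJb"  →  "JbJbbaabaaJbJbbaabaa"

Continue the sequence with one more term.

Applying the rule to each of the 20 symbols of JbJbbaabaaJbJbbaabaa gives the pieces b aa b aa aa Jb Jb aa Jb Jb b aa b aa aa Jb Jb aa Jb Jb, which concatenate to the answer.

baabaaaaJbJbaaJbJbbaabaaaaJbJbaaJbJb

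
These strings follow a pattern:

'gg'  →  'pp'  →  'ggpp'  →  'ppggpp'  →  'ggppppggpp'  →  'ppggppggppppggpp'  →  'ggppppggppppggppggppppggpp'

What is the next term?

From term 3 onward, concatenate the second-to-last term with the last: gg·pp = ggpp, pp·ggpp = ppggpp, …
Continuing: ppggppggppppggpp · ggppppggppppggppggppppggpp gives term 8.

ppggppggppppggppggppppggppppggppggppppggpp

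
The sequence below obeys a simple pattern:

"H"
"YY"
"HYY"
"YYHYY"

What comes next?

Each term (from the third on) is the two preceding terms concatenated in order: term 3 = H·YY = HYY.
So term 5 is HYY·YYHYY.

HYYYYHYY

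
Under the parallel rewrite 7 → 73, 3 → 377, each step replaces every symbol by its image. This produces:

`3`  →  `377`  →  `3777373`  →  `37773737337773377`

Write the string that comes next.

Rewriting the 17 symbols of 37773737337773377 one by one yields 377 73 73 73 377 73 377 73 377 377 73 73 73 377 377 73 73; concatenated:

37773737337773377733773777373733773777373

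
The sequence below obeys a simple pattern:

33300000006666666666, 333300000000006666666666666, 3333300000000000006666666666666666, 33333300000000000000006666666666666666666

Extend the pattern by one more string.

Reading off run lengths: 3 runs 3, 4, 5, 6; 0 runs 7, 10, 13, 16; 6 runs 10, 13, 16, 19 — each is linear in n, where the shown terms are n = 3, 4, 5, 6.
For the next term, n = 7, so the run lengths are 7, 19, 22.

333333300000000000000000006666666666666666666666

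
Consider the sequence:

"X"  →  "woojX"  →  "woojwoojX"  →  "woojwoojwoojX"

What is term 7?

woojwoojwoojwoojwoojwoojX

Each term is the previous one with wooj prepended.
From woojwoojwoojX, 3 further steps: woojwoojwoojX → woojwoojwoojwoojX → woojwoojwoojwoojwoojX → (answer).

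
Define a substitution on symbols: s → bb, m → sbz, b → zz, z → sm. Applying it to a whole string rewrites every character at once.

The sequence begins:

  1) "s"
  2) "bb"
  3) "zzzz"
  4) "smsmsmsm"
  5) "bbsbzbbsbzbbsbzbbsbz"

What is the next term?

zzzzbbzzsmzzzzbbzzsmzzzzbbzzsmzzzzbbzzsm

Replace each of the 20 characters of bbsbzbbsbzbbsbzbbsbz in place — zz zz bb zz sm zz zz bb zz sm zz zz bb zz sm zz zz bb zz sm — and concatenate.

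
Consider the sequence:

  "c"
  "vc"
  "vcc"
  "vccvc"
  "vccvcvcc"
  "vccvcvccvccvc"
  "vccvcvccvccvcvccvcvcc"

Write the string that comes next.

vccvcvccvccvcvccvcvccvccvcvccvccvc

This is a Fibonacci-style word recurrence s(k) = s(k−1)·s(k−2): e.g. vc·c = vcc.
Continuing: vccvcvccvccvcvccvcvcc · vccvcvccvccvc gives term 8.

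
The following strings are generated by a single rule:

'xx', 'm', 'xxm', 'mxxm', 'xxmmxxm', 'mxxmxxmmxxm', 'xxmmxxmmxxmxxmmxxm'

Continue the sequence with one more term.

mxxmxxmmxxmxxmmxxmmxxmxxmmxxm

Each term (from the third on) is the two preceding terms concatenated in order: term 3 = xx·m = xxm.
So term 8 is mxxmxxmmxxm·xxmmxxmmxxmxxmmxxm.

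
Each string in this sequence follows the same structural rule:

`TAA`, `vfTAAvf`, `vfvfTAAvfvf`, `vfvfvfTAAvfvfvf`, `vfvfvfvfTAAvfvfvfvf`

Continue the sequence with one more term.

Every step adds vf to the front and vf to the end of the previous string.
So the next term is vf·vfvfvfvfTAAvfvfvfvf·vf.

vfvfvfvfvfTAAvfvfvfvfvf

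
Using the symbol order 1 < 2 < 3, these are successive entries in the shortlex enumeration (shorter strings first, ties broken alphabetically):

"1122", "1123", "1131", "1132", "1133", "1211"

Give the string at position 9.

Advancing 3 positions from 1211 through 1211 → 1212 → 1213 reaches term 9.

1221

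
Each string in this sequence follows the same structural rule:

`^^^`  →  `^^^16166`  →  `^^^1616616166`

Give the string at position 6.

Every step adds 16166 to the end: s(k+1) = s(k)·16166.
From ^^^1616616166, 3 further steps: ^^^1616616166 → ^^^161661616616166 → ^^^16166161661616616166 → (answer).

^^^1616616166161661616616166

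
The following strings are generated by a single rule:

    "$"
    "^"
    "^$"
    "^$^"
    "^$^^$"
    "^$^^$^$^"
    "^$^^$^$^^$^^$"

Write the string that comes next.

^$^^$^$^^$^^$^$^^$^$^

From term 3 onward, concatenate the last term with the second-to-last: ^·$ = ^$, ^$·^ = ^$^, …
The next term joins ^$^^$^$^^$^^$ and ^$^^$^$^.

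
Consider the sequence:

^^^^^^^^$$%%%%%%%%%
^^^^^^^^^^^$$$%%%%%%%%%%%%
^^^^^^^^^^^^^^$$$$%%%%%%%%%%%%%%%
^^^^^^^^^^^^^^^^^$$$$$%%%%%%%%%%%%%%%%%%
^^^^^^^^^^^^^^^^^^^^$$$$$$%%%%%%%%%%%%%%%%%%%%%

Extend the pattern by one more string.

Each string has the form ^^{3n-1} $^{n-1} %^{3n}, where the shown terms are n = 3, 4, 5, 6, 7.
Setting n = 8 gives 23, 7, 24 characters in each block.

^^^^^^^^^^^^^^^^^^^^^^^$$$$$$$%%%%%%%%%%%%%%%%%%%%%%%%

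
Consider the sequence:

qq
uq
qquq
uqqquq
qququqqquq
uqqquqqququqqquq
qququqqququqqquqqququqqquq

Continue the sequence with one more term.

uqqquqqququqqquqqququqqququqqquqqququqqquq

From term 3 onward, concatenate the second-to-last term with the last: qq·uq = qquq, uq·qquq = uqqquq, …
So term 8 is uqqquqqququqqquq·qququqqququqqquqqququqqquq.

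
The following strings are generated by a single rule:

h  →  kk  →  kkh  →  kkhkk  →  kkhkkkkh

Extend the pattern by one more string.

This is a Fibonacci-style word recurrence s(k) = s(k−1)·s(k−2): e.g. kk·h = kkh.
The next term joins kkhkkkkh and kkhkk.

kkhkkkkhkkhkk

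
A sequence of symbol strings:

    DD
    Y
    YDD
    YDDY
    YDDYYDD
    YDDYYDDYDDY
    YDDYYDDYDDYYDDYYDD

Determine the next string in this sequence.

YDDYYDDYDDYYDDYYDDYDDYYDDYDDY

From term 3 onward, concatenate the last term with the second-to-last: Y·DD = YDD, YDD·Y = YDDY, …
Continuing: YDDYYDDYDDYYDDYYDD · YDDYYDDYDDY gives term 8.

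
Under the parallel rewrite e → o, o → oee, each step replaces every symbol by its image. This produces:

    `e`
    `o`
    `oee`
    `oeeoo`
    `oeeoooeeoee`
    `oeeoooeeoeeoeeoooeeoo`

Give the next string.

oeeoooeeoeeoeeoooeeoooeeoooeeoeeoeeoooeeoee

Replace each of the 21 characters of oeeoooeeoeeoeeoooeeoo in place — oee o o oee oee oee o o oee o o oee o o oee oee oee o o oee oee — and concatenate.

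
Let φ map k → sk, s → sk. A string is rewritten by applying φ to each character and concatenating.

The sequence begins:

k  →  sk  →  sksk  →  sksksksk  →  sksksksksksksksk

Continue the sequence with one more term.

Applying the rule to each of the 16 symbols of sksksksksksksksk gives the pieces sk sk sk sk sk sk sk sk sk sk sk sk sk sk sk sk, which concatenate to the answer.

sksksksksksksksksksksksksksksksk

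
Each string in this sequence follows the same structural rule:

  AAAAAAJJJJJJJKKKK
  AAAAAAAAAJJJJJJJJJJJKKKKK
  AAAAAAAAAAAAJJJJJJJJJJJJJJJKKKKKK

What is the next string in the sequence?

AAAAAAAAAAAAAAAJJJJJJJJJJJJJJJJJJJKKKKKKK

Term n consists of 3n+3 A's, followed by 4n+3 J's, followed by n+3 K's (n = 1, 2, …).
At n = 4 the blocks have lengths 15, 19, 7.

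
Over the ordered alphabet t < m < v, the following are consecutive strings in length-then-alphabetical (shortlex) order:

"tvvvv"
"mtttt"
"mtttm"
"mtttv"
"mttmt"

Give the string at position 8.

mttvt

Stepping forward 3 times from mttmt: mttmt → mttmm → mttmv, then the target.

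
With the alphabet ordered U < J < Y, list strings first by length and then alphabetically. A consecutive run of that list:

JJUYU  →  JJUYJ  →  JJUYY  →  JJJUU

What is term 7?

JJJJU

Continuing the enumeration 3 steps past JJJUU: JJJUU → JJJUJ → JJJUY → (answer).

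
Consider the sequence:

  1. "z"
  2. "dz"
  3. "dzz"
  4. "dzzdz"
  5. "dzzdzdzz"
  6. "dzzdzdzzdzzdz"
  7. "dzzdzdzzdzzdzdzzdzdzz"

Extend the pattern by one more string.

dzzdzdzzdzzdzdzzdzdzzdzzdzdzzdzzdz

From term 3 onward, concatenate the last term with the second-to-last: dz·z = dzz, dzz·dz = dzzdz, …
The next term joins dzzdzdzzdzzdzdzzdzdzz and dzzdzdzzdzzdz.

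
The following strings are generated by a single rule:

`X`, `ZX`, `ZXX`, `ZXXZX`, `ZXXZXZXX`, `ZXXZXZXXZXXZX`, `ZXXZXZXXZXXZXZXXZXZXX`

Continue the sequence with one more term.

Each term (from the third on) is the previous term followed by the one before it: term 3 = ZX·X = ZXX.
The next term joins ZXXZXZXXZXXZXZXXZXZXX and ZXXZXZXXZXXZX.

ZXXZXZXXZXXZXZXXZXZXXZXXZXZXXZXXZX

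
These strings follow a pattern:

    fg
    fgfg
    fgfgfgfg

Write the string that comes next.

Each string is two copies of the previous one concatenated.
One more doubling of fgfgfgfg gives the answer.

fgfgfgfgfgfgfgfg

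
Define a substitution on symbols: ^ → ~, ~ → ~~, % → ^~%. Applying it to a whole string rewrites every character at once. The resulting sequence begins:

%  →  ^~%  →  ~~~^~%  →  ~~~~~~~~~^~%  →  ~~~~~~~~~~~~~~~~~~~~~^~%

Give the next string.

~~~~~~~~~~~~~~~~~~~~~~~~~~~~~~~~~~~~~~~~~~~~~^~%

φ(~~~~~~~~~~~~~~~~~~~~~^~%) expands symbol-by-symbol to ~~ ~~ ~~ ~~ ~~ ~~ ~~ ~~ ~~ ~~ ~~ ~~ ~~ ~~ ~~ ~~ ~~ ~~ ~~ ~~ ~~ ~ ~~ ^~%; joining the 24 pieces gives the next term.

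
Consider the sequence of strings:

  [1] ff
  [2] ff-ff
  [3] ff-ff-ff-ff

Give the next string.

s(k+1) = s(k)·-·s(k) — each term doubles the last with '-' between the halves.
One more doubling of ff-ff-ff-ff gives the answer.

ff-ff-ff-ff-ff-ff-ff-ff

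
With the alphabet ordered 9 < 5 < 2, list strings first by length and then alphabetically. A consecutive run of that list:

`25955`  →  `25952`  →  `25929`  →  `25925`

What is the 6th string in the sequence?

25599

Advancing 2 positions from 25925 through 25925 → 25922 reaches term 6.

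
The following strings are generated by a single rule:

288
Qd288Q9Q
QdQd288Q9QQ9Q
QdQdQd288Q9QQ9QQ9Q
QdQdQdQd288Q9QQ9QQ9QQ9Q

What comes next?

Each term wraps the previous one in Qd on the left and Q9Q on the right.
One more step from QdQdQdQd288Q9QQ9QQ9QQ9Q gives the answer.

QdQdQdQdQd288Q9QQ9QQ9QQ9QQ9Q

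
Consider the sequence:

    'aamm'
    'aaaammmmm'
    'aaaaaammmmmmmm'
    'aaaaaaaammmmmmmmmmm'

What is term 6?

Reading off run lengths: a runs 2, 4, 6, 8; m runs 2, 5, 8, 11 — each is linear in n (n = 1, 2, …).
For term 6, n = 6, so the run lengths are 12, 17.

aaaaaaaaaaaammmmmmmmmmmmmmmmm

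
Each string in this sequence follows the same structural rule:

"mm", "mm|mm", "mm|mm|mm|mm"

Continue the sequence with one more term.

Each string is two copies of the previous one joined by '|'.
Doubling mm|mm|mm|mm with '|' between the halves:

mm|mm|mm|mm|mm|mm|mm|mm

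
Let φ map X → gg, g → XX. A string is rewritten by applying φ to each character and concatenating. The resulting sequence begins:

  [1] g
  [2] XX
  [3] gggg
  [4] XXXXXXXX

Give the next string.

Rewriting each symbol of XXXXXXXX: X→gg, X→gg, X→gg, X→gg, X→gg, X→gg, X→gg, X→gg, which concatenates to gg gg gg gg gg gg gg gg.

gggggggggggggggg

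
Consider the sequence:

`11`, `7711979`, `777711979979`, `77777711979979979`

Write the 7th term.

s(k+1) = 77·s(k)·979, so each term gains 77 as a prefix and 979 as a suffix.
From 77777711979979979, 3 further steps: 77777711979979979 → 7777777711979979979979 → 777777777711979979979979979 → (answer).

77777777777711979979979979979979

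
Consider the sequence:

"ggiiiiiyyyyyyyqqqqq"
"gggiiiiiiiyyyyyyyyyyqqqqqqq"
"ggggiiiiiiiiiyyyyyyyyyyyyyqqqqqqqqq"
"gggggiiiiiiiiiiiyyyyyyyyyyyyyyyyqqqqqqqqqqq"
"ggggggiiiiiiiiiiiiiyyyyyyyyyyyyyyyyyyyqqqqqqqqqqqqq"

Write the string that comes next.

gggggggiiiiiiiiiiiiiiiyyyyyyyyyyyyyyyyyyyyyyqqqqqqqqqqqqqqq

The n-th term is n g's then 2n+1 i's then 3n+1 y's then 2n+1 q's, where the shown terms are n = 2, 3, 4, 5, 6.
At n = 7 the blocks have lengths 7, 15, 22, 15.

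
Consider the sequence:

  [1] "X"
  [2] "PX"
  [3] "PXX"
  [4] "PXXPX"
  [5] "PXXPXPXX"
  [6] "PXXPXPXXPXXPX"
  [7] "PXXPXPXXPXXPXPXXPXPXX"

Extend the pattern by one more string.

PXXPXPXXPXXPXPXXPXPXXPXXPXPXXPXXPX

Each term (from the third on) is the previous term followed by the one before it: term 3 = PX·X = PXX.
The next term joins PXXPXPXXPXXPXPXXPXPXX and PXXPXPXXPXXPX.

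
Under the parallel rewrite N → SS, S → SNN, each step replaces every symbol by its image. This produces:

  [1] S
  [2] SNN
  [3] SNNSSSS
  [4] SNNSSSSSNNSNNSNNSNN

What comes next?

SNNSSSSSNNSNNSNNSNNSNNSSSSSNNSSSSSNNSSSSSNNSSSS

Applying the rule to each of the 19 symbols of SNNSSSSSNNSNNSNNSNN gives the pieces SNN SS SS SNN SNN SNN SNN SNN SS SS SNN SS SS SNN SS SS SNN SS SS, which concatenate to the answer.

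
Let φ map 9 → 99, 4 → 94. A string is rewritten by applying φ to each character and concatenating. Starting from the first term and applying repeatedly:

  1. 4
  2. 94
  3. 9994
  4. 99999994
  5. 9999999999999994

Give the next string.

99999999999999999999999999999994

Replace each of the 16 characters of 9999999999999994 in place — 99 99 99 99 99 99 99 99 99 99 99 99 99 99 99 94 — and concatenate.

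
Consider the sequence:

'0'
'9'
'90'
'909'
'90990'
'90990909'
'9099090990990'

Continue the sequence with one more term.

This is a Fibonacci-style word recurrence s(k) = s(k−1)·s(k−2): e.g. 9·0 = 90.
Continuing: 9099090990990 · 90990909 gives term 8.

909909099099090990909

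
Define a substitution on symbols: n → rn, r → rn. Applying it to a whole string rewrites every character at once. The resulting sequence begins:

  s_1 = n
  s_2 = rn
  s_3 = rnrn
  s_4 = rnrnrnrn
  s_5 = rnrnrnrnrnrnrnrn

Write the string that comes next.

rnrnrnrnrnrnrnrnrnrnrnrnrnrnrnrn

Replace each of the 16 characters of rnrnrnrnrnrnrnrn in place — rn rn rn rn rn rn rn rn rn rn rn rn rn rn rn rn — and concatenate.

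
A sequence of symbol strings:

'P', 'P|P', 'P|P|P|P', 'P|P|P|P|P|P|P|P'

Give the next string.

P|P|P|P|P|P|P|P|P|P|P|P|P|P|P|P

s(k+1) = s(k)·|·s(k) — each term doubles the last with '|' between the halves.
So the next term is two copies of P|P|P|P|P|P|P|P with '|' between the halves.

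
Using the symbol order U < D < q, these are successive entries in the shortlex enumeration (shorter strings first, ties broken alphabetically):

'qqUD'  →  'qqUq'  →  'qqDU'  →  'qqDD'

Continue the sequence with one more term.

Find the rightmost character of qqDD below q, bump it to the next letter, and reset everything to its right to U.

qqDq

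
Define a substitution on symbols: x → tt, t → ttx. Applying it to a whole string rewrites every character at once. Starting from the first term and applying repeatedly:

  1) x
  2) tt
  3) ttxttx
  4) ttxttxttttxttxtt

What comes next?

Rewriting the 16 symbols of ttxttxttttxttxtt one by one yields ttx ttx tt ttx ttx tt ttx ttx ttx ttx tt ttx ttx tt ttx ttx; concatenated:

ttxttxttttxttxttttxttxttxttxttttxttxttttxttx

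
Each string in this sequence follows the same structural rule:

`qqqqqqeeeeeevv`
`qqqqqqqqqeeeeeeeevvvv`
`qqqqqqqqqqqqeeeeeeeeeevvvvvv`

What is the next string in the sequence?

The n-th term is 3n q's then 2n+2 e's then 2n-2 v's, where the shown terms are n = 2, 3, 4.
At n = 5 the blocks have lengths 15, 12, 8.

qqqqqqqqqqqqqqqeeeeeeeeeeeevvvvvvvv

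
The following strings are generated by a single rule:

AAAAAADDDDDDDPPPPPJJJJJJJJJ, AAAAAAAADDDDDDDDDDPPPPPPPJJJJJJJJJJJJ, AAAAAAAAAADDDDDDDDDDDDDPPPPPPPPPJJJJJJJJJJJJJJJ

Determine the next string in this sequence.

AAAAAAAAAAAADDDDDDDDDDDDDDDDPPPPPPPPPPPJJJJJJJJJJJJJJJJJJ

Each string has the form A^{2n} D^{3n-2} P^{2n-1} J^{3n}, where the shown terms are n = 3, 4, 5.
Setting n = 6 gives 12, 16, 11, 18 characters in each block.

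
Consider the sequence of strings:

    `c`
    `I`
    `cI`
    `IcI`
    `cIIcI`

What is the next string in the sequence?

From term 3 onward, concatenate the second-to-last term with the last: c·I = cI, I·cI = IcI, …
So term 6 is IcI·cIIcI.

IcIcIIcI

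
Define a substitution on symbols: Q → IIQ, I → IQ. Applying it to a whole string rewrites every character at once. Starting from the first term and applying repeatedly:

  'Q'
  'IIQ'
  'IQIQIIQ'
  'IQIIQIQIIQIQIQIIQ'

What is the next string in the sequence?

φ(IQIIQIQIIQIQIQIIQ) expands symbol-by-symbol to IQ IIQ IQ IQ IIQ IQ IIQ IQ IQ IIQ IQ IIQ IQ IIQ IQ IQ IIQ; joining the 17 pieces gives the next term.

IQIIQIQIQIIQIQIIQIQIQIIQIQIIQIQIIQIQIQIIQ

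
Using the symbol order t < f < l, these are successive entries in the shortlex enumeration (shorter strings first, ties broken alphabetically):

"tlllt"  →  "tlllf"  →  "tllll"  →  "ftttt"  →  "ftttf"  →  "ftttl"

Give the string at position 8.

Stepping forward 2 times from ftttl: ftttl → fttft, then the target.

fttff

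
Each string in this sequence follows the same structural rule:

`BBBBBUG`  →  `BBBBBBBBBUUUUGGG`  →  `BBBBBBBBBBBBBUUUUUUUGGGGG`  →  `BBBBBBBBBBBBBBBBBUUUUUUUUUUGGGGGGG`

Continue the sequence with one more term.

Term n consists of 4n+1 B's, followed by 3n-2 U's, followed by 2n-1 G's (n = 1, 2, …).
At n = 5 the blocks have lengths 21, 13, 9.

BBBBBBBBBBBBBBBBBBBBBUUUUUUUUUUUUUGGGGGGGGG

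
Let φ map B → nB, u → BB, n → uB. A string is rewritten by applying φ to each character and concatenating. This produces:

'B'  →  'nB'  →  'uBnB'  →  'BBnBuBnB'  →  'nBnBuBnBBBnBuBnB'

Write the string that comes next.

Applying the rule to each of the 16 symbols of nBnBuBnBBBnBuBnB gives the pieces uB nB uB nB BB nB uB nB nB nB uB nB BB nB uB nB, which concatenate to the answer.

uBnBuBnBBBnBuBnBnBnBuBnBBBnBuBnB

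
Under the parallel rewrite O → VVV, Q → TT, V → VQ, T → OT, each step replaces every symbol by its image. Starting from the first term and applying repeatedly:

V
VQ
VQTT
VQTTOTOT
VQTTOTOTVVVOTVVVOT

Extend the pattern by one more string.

Rewriting the 18 symbols of VQTTOTOTVVVOTVVVOT one by one yields VQ TT OT OT VVV OT VVV OT VQ VQ VQ VVV OT VQ VQ VQ VVV OT; concatenated:

VQTTOTOTVVVOTVVVOTVQVQVQVVVOTVQVQVQVVVOT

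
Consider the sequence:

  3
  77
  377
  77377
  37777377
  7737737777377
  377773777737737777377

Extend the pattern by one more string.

7737737777377377773777737737777377

Each term (from the third on) is the two preceding terms concatenated in order: term 3 = 3·77 = 377.
The next term joins 7737737777377 and 377773777737737777377.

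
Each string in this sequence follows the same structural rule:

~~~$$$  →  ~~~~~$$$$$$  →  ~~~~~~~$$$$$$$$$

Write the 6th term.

The n-th term is 2n+1 ~'s then 3n $'s (n = 1, 2, …).
At n = 6 the blocks have lengths 13, 18.

~~~~~~~~~~~~~$$$$$$$$$$$$$$$$$$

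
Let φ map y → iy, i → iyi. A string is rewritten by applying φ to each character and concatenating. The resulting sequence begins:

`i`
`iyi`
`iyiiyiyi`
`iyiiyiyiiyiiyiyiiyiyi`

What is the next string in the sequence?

iyiiyiyiiyiiyiyiiyiyiiyiiyiyiiyiiyiyiiyiyiiyiiyiyiiyiyi

Replace each of the 21 characters of iyiiyiyiiyiiyiyiiyiyi in place — iyi iy iyi iyi iy iyi iy iyi iyi iy iyi iyi iy iyi iy iyi iyi iy iyi iy iyi — and concatenate.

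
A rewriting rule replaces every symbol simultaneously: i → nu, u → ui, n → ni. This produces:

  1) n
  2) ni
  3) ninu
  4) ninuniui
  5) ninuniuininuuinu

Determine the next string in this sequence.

Rewriting the 16 symbols of ninuniuininuuinu one by one yields ni nu ni ui ni nu ui nu ni nu ni ui ui nu ni ui; concatenated:

ninuniuininuuinuninuniuiuinuniui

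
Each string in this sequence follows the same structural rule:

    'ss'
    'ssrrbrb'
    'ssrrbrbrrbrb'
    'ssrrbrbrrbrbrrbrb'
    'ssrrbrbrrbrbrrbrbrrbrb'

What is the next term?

ssrrbrbrrbrbrrbrbrrbrbrrbrb

Every step adds rrbrb to the end: s(k+1) = s(k)·rrbrb.
So the next term is ssrrbrbrrbrbrrbrbrrbrb·rrbrb.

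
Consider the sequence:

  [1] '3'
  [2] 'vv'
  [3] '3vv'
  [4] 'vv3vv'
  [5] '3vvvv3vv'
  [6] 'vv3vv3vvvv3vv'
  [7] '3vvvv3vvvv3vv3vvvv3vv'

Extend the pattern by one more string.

This is a Fibonacci-style word recurrence s(k) = s(k−2)·s(k−1): e.g. 3·vv = 3vv.
Continuing: vv3vv3vvvv3vv · 3vvvv3vvvv3vv3vvvv3vv gives term 8.

vv3vv3vvvv3vv3vvvv3vvvv3vv3vvvv3vv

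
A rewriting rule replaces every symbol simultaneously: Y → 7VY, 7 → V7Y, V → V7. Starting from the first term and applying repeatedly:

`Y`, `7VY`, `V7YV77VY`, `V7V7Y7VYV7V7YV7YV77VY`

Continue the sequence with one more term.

V7V7YV7V7Y7VYV7YV77VYV7V7YV7V7Y7VYV7V7Y7VYV7V7YV7YV77VY

φ(V7V7Y7VYV7V7YV7YV77VY) expands symbol-by-symbol to V7 V7Y V7 V7Y 7VY V7Y V7 7VY V7 V7Y V7 V7Y 7VY V7 V7Y 7VY V7 V7Y V7Y V7 7VY; joining the 21 pieces gives the next term.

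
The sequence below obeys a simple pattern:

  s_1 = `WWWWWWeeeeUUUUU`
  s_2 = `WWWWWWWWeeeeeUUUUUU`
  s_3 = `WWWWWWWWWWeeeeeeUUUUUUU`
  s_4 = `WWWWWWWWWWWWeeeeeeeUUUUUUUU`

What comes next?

WWWWWWWWWWWWWWeeeeeeeeUUUUUUUUU

Term n consists of 2n W's, followed by n+1 e's, followed by n+2 U's, where the shown terms are n = 3, 4, 5, 6.
At n = 7 the blocks have lengths 14, 8, 9.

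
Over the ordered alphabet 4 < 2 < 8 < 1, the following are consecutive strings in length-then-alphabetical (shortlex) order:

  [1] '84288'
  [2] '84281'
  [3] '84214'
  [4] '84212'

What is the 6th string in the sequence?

Stepping forward 2 times from 84212: 84212 → 84218, then the target.

84211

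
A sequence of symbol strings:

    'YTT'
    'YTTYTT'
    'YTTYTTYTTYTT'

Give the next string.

Every step duplicates the string.
So the next term is two copies of YTTYTTYTTYTT.

YTTYTTYTTYTTYTTYTTYTTYTT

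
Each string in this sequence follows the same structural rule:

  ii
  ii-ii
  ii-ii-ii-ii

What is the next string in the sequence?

Each string is two copies of the previous one joined by '-'.
So the next term is two copies of ii-ii-ii-ii with '-' between the halves.

ii-ii-ii-ii-ii-ii-ii-ii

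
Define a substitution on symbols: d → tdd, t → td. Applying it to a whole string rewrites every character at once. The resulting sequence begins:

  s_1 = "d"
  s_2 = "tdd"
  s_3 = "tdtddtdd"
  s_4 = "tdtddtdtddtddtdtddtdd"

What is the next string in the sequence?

Rewriting the 21 symbols of tdtddtdtddtddtdtddtdd one by one yields td tdd td tdd tdd td tdd td tdd tdd td tdd tdd td tdd td tdd tdd td tdd tdd; concatenated:

tdtddtdtddtddtdtddtdtddtddtdtddtddtdtddtdtddtddtdtddtdd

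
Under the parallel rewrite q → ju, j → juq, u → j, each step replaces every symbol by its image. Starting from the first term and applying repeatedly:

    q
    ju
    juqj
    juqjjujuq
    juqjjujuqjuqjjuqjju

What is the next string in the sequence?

juqjjujuqjuqjjuqjjujuqjjujuqjuqjjujuqjuqj

Applying the rule to each of the 19 symbols of juqjjujuqjuqjjuqjju gives the pieces juq j ju juq juq j juq j ju juq j ju juq juq j ju juq juq j, which concatenate to the answer.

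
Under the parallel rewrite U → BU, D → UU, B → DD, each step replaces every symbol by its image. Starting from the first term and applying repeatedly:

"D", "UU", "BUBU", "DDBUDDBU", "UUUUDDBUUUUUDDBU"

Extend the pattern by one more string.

BUBUBUBUUUUUDDBUBUBUBUBUUUUUDDBU

φ(UUUUDDBUUUUUDDBU) expands symbol-by-symbol to BU BU BU BU UU UU DD BU BU BU BU BU UU UU DD BU; joining the 16 pieces gives the next term.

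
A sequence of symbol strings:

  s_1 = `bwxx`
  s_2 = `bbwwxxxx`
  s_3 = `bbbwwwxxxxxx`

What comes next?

bbbbwwwwxxxxxxxx

Each string has the form b^{n} w^{n} x^{2n} (n = 1, 2, …).
Setting n = 4 gives 4, 4, 8 characters in each block.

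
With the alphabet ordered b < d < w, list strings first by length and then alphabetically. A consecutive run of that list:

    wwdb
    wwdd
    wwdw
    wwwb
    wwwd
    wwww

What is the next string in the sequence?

wwww is the last string of length 4, so the next is the first of length 5: b repeated 5 times.

bbbbb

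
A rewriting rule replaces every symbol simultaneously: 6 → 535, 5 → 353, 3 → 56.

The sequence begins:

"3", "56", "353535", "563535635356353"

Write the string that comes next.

Applying the rule to each of the 15 symbols of 563535635356353 gives the pieces 353 535 56 353 56 353 535 56 353 56 353 535 56 353 56, which concatenate to the answer.

353535563535635353556353563535355635356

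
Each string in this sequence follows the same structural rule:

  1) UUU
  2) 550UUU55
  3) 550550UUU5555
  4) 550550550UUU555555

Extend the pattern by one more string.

Every step adds 550 to the front and 55 to the end of the previous string.
One more step from 550550550UUU555555 gives the answer.

550550550550UUU55555555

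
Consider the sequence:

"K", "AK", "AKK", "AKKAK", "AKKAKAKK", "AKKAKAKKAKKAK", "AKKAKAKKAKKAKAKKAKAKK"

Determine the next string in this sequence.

AKKAKAKKAKKAKAKKAKAKKAKKAKAKKAKKAK

From term 3 onward, concatenate the last term with the second-to-last: AK·K = AKK, AKK·AK = AKKAK, …
So term 8 is AKKAKAKKAKKAKAKKAKAKK·AKKAKAKKAKKAK.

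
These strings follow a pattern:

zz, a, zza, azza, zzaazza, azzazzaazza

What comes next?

Each term (from the third on) is the two preceding terms concatenated in order: term 3 = zz·a = zza.
The next term joins zzaazza and azzazzaazza.

zzaazzaazzazzaazza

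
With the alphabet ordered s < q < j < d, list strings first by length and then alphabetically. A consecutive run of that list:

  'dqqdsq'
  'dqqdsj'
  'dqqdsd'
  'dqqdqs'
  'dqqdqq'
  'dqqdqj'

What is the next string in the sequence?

Treat dqqdqj as a base-4 numeral over the given alphabet and add one, carrying through any trailing d's.

dqqdqd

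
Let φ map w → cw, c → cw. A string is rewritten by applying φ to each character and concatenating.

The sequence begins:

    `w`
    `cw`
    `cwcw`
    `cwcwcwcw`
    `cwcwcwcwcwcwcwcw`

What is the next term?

Rewriting the 16 symbols of cwcwcwcwcwcwcwcw one by one yields cw cw cw cw cw cw cw cw cw cw cw cw cw cw cw cw; concatenated:

cwcwcwcwcwcwcwcwcwcwcwcwcwcwcwcw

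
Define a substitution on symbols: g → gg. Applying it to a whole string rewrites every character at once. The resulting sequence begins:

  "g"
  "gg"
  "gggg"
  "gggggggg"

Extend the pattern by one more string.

Rewriting each symbol of gggggggg: g→gg, g→gg, g→gg, g→gg, g→gg, g→gg, g→gg, g→gg, which concatenates to gg gg gg gg gg gg gg gg.

gggggggggggggggg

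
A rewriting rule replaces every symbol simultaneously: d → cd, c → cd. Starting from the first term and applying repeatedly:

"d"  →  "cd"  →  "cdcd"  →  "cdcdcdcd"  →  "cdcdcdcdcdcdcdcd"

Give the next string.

cdcdcdcdcdcdcdcdcdcdcdcdcdcdcdcd

φ(cdcdcdcdcdcdcdcd) expands symbol-by-symbol to cd cd cd cd cd cd cd cd cd cd cd cd cd cd cd cd; joining the 16 pieces gives the next term.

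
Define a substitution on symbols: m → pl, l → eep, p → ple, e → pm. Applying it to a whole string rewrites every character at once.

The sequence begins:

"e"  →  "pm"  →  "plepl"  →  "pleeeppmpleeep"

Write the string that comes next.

Rewriting the 14 symbols of pleeeppmpleeep one by one yields ple eep pm pm pm ple ple pl ple eep pm pm pm ple; concatenated:

pleeeppmpmpmplepleplpleeeppmpmpmple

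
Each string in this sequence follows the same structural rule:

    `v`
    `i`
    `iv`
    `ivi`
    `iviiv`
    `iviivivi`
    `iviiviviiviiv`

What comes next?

This is a Fibonacci-style word recurrence s(k) = s(k−1)·s(k−2): e.g. i·v = iv.
Continuing: iviiviviiviiv · iviivivi gives term 8.

iviiviviiviiviviivivi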